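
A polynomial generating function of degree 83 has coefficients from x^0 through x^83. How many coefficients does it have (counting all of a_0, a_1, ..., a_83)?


A polynomial of degree 83 takes the form a_0 + a_1 x + ... + a_83 x^83.
The number of coefficients is 83 + 1 = 84.

84


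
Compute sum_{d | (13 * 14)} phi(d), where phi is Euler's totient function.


First, 13 * 14 = 182. One classical identity is sum_{d | n} phi(d) = n (each k in [1, n] has a unique gcd with n, and among the k's with gcd(k, n) = n/d there are phi(d) of them). So the sum equals 182. We also verify directly:
Divisors of 182: 1, 2, 7, 13, 14, 26, 91, 182.
phi values: 1, 1, 6, 12, 6, 12, 72, 72.
Sum = 182.

182


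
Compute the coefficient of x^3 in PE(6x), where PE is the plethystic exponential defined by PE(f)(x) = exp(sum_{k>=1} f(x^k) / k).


With f(x) = 6x, the exponent is sum_{k>=1} 6 x^k / k = 6 * (-ln(1 - x)). Exponentiating:
PE(6x) = exp(-6 ln(1 - x)) = 1/(1 - x)^6.
By the negative binomial expansion, [x^n] 1/(1 - x)^6 = C(n + 5, 5).
For n = 3: C(8, 5) = 56.

56


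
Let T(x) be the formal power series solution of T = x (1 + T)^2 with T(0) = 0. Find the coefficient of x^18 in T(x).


Apply the Lagrange inversion formula: if T = x * phi(T) with phi(t) = (1 + t)^2, then [x^n] T = (1/n) [t^(n-1)] phi(t)^n = (1/n) [t^(n-1)] (1 + t)^(2n) = (1/n) C(2n, n-1).
Using the identity C(2n, n-1) = C(2n, n) * n / (n+1), the unscaled factor equals C(2n, n) / (n+1) = C_n, the n-th Catalan number.
For n = 18: C_18 = C(36, 18) / 19 = 9075135300/19 = 477638700 = 477638700.

477638700


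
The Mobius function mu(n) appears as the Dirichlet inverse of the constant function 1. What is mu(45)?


45 has a squared prime factor, so mu(45) = 0.
Factorization reveals a repeated prime.

0


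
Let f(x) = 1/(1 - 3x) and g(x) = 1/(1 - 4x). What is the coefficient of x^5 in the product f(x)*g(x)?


The coefficient of x^n in f*g is the Cauchy product: sum_{k=0}^{n} a^k * b^(n-k).
With a=3, b=4, n=5:
sum_{k=0}^{5} 3^k * 4^(5-k)
= 3367

3367


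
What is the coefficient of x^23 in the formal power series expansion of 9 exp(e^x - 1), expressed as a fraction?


exp(e^x - 1) is the exponential generating function for the Bell numbers Bell_k: exp(e^x - 1) = sum_{k>=0} Bell_k x^k / k!.
So the coefficient of x^23 in 9 exp(e^x - 1) is 9 Bell_23 / 23!.
Computing: Bell_23 = 44152005855084346 and 23! = 25852016738884976640000, giving
9 * 44152005855084346/25852016738884976640000 = 22076002927542173/1436223152160276480000.

22076002927542173/1436223152160276480000


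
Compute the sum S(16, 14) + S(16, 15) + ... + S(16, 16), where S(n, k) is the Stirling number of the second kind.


By definition, S(n, k) counts partitions of an n-set into exactly k nonempty blocks.
Computing row n = 16 for k = 14..16:
S(16, k): 6020, 120, 1
Sum = 6141.

6141


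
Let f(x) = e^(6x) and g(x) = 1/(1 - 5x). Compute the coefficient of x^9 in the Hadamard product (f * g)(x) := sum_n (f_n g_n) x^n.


Expanding: f_k = 6^k/k! (from e^(6x)) and g_k = 5^k (from 1/(1 - 5x)). So the Hadamard coefficient (f * g)_k = 6^k 5^k / k! = (30)^k / k!.
For k = 9: 30^9/9! = 19683000000000/362880 = 379687500/7.

379687500/7


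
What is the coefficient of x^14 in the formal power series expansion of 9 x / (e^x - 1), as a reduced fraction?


The exponential generating function for Bernoulli numbers is
x / (e^x - 1) = sum_{k>=0} B_k x^k / k!.
So the coefficient of x^14 in 9 x / (e^x - 1) is 9 B_14 / 14!.
Computing: B_14 = 7/6, 14! = 87178291200, giving
9 * 7/6 / 87178291200 = 1/8302694400.

1/8302694400


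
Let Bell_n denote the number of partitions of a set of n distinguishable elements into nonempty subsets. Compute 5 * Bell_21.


Bell_21 can be computed from the Bell triangle or from Dobinski's identity Bell_n = (1/e) * sum_{k>=0} k^n / k!.
Computing Bell_21 = 474869816156751.
Then 5 * 474869816156751 = 2374349080783755.

2374349080783755


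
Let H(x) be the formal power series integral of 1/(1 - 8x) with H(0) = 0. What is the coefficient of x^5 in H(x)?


1/(1 - 8x) = sum_{k>=0} 8^k x^k. Integrating termwise with H(0) = 0:
H(x) = sum_{k>=0} 8^k x^(k+1) / (k+1) = sum_{m>=1} 8^(m-1) x^m / m.
For m = 5: 8^4/5 = 4096/5 = 4096/5.

4096/5


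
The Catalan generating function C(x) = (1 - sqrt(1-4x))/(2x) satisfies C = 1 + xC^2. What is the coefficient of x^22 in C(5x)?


Substituting x -> 5x scales the n-th coefficient by 5^n, so [x^22] C(5x) = 5^22 * C_22.
C_22 = C(2*22, 22)/(23) = 2104098963720/23 = 91482563640.
So 5^22 * 91482563640 = 2384185791015625 * 91482563640 = 218111428356170654296875000.

218111428356170654296875000


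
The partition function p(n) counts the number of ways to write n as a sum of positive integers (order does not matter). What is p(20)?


Using the generating function prod_{k>=1} 1/(1-x^k), we compute p(20).
By dynamic programming over parts 1 through 20:
p(20) = 627

627


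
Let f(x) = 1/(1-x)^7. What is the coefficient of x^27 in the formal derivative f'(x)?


Differentiate: d/dx [ 1/(1-x)^r ] = r / (1-x)^(r+1).
Here r = 7, so f'(x) = 7 / (1-x)^8.
The expansion of 1/(1-x)^(r+1) has coefficient of x^n equal to C(n+r, r).
So the coefficient of x^27 in f'(x) is
7 * C(34, 7) = 7 * 5379616 = 37657312

37657312


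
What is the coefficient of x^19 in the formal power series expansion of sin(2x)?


The Maclaurin series is sin(t) = sum_{k>=0} (-1)^k t^(2k+1) / (2k+1)!, so substituting t = 2x, only odd powers of x are nonzero, with coefficient of x^(2k+1) equal to (-1)^k 2^(2k+1) / (2k+1)!.
Write 19 = 2*9 + 1, giving the coefficient (-1)^9 * 2^19 / 19! = -524288/121645100408832000 = -8/1856156927625.

-8/1856156927625


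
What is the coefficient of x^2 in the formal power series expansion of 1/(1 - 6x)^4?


The general identity 1/(1 - c x)^r = sum_{k>=0} c^k C(k + r - 1, r - 1) x^k follows by substituting y = c x into 1/(1 - y)^r = sum_{k>=0} C(k + r - 1, r - 1) y^k.
For c = 6, r = 4, k = 2:
6^2 * C(5, 3) = 36 * 10 = 360.

360


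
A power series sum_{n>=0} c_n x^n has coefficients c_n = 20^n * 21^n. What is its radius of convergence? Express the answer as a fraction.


By the root test (Cauchy-Hadamard), the radius is R = 1 / limsup_n |c_n|^(1/n).
Here |c_n|^(1/n) = (20^n * 21^n)^(1/n) = 20 * 21 = 420 for all n.
So R = 1/420 = 1/420.

1/420


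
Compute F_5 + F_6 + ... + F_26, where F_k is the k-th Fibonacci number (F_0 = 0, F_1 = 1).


Use the identity sum_{k=0}^{N} F_k = F_{N+2} - 1 (which follows from F_{k+2} - F_{k+1} = F_k). Then
sum_{k=5}^{26} F_k = (F_{28} - 1) - (F_{6} - 1) = F_{28} - F_{6}.
Computing: F_{28} = 317811, F_{6} = 8, so
Sum = 317811 - 8 = 317803.

317803


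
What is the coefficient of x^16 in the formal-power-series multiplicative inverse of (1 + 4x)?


The inverse is 1/(1 + 4x). Apply the geometric identity 1/(1 - y) = sum_{k>=0} y^k with y = -4x:
1/(1 + 4x) = sum_{k>=0} (-4)^k x^k.
So the coefficient of x^16 is (-4)^16 = 4294967296.

4294967296


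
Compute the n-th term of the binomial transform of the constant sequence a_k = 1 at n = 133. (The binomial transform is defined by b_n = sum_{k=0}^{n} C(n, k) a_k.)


With a_k = 1 for all k, b_n = sum_{k=0}^{n} C(n, k) = 2^n by the binomial theorem.
For n = 133: 2^133 = 10889035741470030830827987437816582766592.

10889035741470030830827987437816582766592


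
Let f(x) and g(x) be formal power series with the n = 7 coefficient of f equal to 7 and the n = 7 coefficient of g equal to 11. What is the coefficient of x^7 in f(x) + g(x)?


Addition of formal power series is termwise.
The coefficient of x^7 in f + g = 7 + 11
= 18

18


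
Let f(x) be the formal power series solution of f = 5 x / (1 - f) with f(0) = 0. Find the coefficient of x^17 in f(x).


Apply Lagrange inversion: f = 5 x * phi(f) with phi(t) = 1/(1 - t), so
[x^n] f = 5^n * (1/n) [t^(n-1)] phi(t)^n = 5^n * (1/n) [t^(n-1)] (1 - t)^(-n) = 5^n * (1/n) C(2n - 2, n - 1) = 5^n * C_{n-1}.
For n = 17: C_16 = C(32, 16) / 17 = 601080390/17 = 35357670.
With the 5^17 = 762939453125 factor, the coefficient is 762939453125 * 35357670 = 26975761413574218750.

26975761413574218750


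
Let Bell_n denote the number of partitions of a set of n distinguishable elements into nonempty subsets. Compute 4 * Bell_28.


Bell_28 can be computed from the Bell triangle or from Dobinski's identity Bell_n = (1/e) * sum_{k>=0} k^n / k!.
Computing Bell_28 = 6160539404599934652455.
Then 4 * 6160539404599934652455 = 24642157618399738609820.

24642157618399738609820


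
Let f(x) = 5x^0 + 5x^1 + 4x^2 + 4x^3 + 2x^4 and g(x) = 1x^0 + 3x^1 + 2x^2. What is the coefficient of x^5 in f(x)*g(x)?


Cauchy product at x^5:
4*2 + 2*3
= 14

14


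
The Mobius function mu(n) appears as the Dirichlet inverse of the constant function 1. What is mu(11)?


11 = 11 (all distinct primes).
mu(11) = (-1)^1 = -1

-1


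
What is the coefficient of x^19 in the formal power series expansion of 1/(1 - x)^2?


The negative binomial / multiset identity is
1/(1 - x)^r = sum_{k>=0} C(k + r - 1, r - 1) x^k.
Here r = 2 and k = 19, so the coefficient is
C(19 + 1, 1) = C(20, 1)
= 20

20


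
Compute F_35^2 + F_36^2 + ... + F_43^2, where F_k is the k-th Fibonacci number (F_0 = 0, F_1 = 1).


There is a standard identity sum_{k=0}^{N} F_k^2 = F_N * F_{N+1} (proved inductively from the telescoping relation F_k^2 = F_k F_{k+1} - F_{k-1} F_k). Then
sum_{k=35}^{43} F_k^2 = F_43 F_44 - F_34 F_35.
Computing: F_43 = 433494437, F_44 = 701408733, F_34 = 5702887, F_35 = 9227465.
Sum = 433494437 * 701408733 - 5702887 * 9227465 = 304004160628526866.

304004160628526866


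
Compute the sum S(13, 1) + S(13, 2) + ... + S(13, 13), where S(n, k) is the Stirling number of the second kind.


By definition, S(n, k) counts partitions of an n-set into exactly k nonempty blocks.
Computing row n = 13 for k = 1..13:
S(13, k): 1, 4095, 261625, 2532530, 7508501, 9321312, 5715424, 1899612, 359502, 39325, 2431, 78, 1
Sum = 27644437. (This equals Bell_13 since the sum runs over all k.)

27644437


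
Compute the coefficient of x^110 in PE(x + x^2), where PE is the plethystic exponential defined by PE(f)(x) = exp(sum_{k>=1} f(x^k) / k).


With f(x) = x + x^2, the exponent is sum_{k>=1} (x^k + x^(2k)) / k = -ln(1 - x) - ln(1 - x^2). Exponentiating:
PE(x + x^2) = 1 / ((1 - x)(1 - x^2)).
This is the generating function for partitions of n into parts of size 1 or 2. The number of 2's can be any j in 0..55, and the rest are 1's, so
[x^110] = floor(110/2) + 1 = 56.

56


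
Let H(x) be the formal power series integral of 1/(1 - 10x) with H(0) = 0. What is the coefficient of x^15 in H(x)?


1/(1 - 10x) = sum_{k>=0} 10^k x^k. Integrating termwise with H(0) = 0:
H(x) = sum_{k>=0} 10^k x^(k+1) / (k+1) = sum_{m>=1} 10^(m-1) x^m / m.
For m = 15: 10^14/15 = 100000000000000/15 = 20000000000000/3.

20000000000000/3


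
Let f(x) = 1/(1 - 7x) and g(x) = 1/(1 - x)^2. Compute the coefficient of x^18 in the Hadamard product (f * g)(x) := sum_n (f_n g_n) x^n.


f has coefficients f_k = 7^k. For g = 1/(1 - x)^2 the coefficient is g_k = C(k + 1, 1) = k + 1. The Hadamard coefficient is (f * g)_k = 7^k * (k + 1).
For k = 18: 7^18 * 19 = 1628413597910449 * 19 = 30939858360298531.

30939858360298531


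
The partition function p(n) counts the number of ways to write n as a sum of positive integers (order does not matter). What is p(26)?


Using the generating function prod_{k>=1} 1/(1-x^k), we compute p(26).
By dynamic programming over parts 1 through 26:
p(26) = 2436

2436


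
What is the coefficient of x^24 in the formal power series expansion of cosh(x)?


The Maclaurin series is cosh(t) = sum_{m>=0} t^(2m) / (2m)!, so substituting t = x, only even powers of x are nonzero, with coefficient of x^(2m) equal to 1 / (2m)!.
For x^24 the coefficient is 1/24! = 1/620448401733239439360000 = 1/620448401733239439360000.

1/620448401733239439360000


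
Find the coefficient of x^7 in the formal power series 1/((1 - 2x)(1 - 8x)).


By partial fractions or Cauchy convolution:
The coefficient equals sum_{k=0}^{7} 2^k * 8^(7-k).
= 2796160

2796160


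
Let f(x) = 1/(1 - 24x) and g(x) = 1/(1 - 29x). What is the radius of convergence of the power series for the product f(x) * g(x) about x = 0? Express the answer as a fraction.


The radius of 1/(1 - 24x) is 1/24 (nearest singularity at x = 1/24), and the radius of 1/(1 - 29x) is 1/29.
The product f(x)*g(x) = 1/((1 - 24x)(1 - 29x)) has singularities at both 1/24 and 1/29, so its radius of convergence is the distance to the nearest one:
min(1/24, 1/29) = 1/29.

1/29


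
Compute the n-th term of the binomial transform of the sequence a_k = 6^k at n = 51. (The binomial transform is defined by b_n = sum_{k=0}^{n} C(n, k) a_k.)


With a_k = 6^k, b_n = sum_{k=0}^{n} C(n, k) 6^k = (1 + 6)^n by the binomial theorem.
For n = 51: (1 + 6)^51 = 7^51 = 12589255298531885026341962383987545444758743.

12589255298531885026341962383987545444758743


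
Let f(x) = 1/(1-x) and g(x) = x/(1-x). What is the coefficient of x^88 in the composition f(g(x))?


First simplify the composition: f(g(x)) = 1/(1 - x/(1-x)) = (1-x)/((1-x) - x) = (1-x)/(1-2x).
Now extract the coefficient. Write (1-x)/(1-2x) = 1/(1-2x) - x/(1-2x).
The coefficient of x^n in 1/(1-2x) is 2^n, and in x/(1-2x) is 2^(n-1) (for n >= 1).
So the coefficient of x^88 is 2^88 - 2^87 = 309485009821345068724781056 - 154742504910672534362390528 = 154742504910672534362390528.

154742504910672534362390528


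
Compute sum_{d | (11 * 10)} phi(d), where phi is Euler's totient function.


First, 11 * 10 = 110. One classical identity is sum_{d | n} phi(d) = n (each k in [1, n] has a unique gcd with n, and among the k's with gcd(k, n) = n/d there are phi(d) of them). So the sum equals 110. We also verify directly:
Divisors of 110: 1, 2, 5, 10, 11, 22, 55, 110.
phi values: 1, 1, 4, 4, 10, 10, 40, 40.
Sum = 110.

110


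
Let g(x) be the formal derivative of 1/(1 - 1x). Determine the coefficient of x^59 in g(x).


Differentiate termwise: d/dx sum_{k>=0} 1^k x^k = sum_{k>=1} k 1^k x^(k-1) = sum_{j>=0} (j+1) 1^(j+1) x^j.
Equivalently, d/dx [1/(1 - 1x)] = 1/(1 - 1x)^2.
For j = 59: 60 * 1^60 = 60 * 1 = 60.

60


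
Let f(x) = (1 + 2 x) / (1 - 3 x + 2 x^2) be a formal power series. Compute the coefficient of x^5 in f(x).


Write f(x) = sum_{k>=0} a_k x^k. Multiplying both sides by 1 - 3 x + 2 x^2 gives
(1 - 3 x + 2 x^2) sum_{k>=0} a_k x^k = 1 + 2 x.
Matching coefficients:
 x^0: a_0 = 1
 x^1: a_1 - 3 a_0 = 2  =>  a_1 = 3*1 + 2 = 5
 x^k (k >= 2): a_k = 3 a_{k-1} - 2 a_{k-2}.
Iterating: a_2 = 13, a_3 = 29, a_4 = 61, a_5 = 125.
So the coefficient of x^5 is 125.

125


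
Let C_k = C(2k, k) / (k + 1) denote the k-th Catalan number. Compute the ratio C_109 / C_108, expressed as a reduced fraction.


Using C_k = (2k)! / (k! (k+1)!), the ratio C_{k+1}/C_k simplifies to
C_{k+1}/C_k = [(2k+2)! / ((k+1)! (k+2)!)] * [k! (k+1)! / (2k)!]
 = (2k+2)(2k+1) / ((k+1)(k+2)) = 2(2k+1) / (k+2).
For k = 108: 2(2*108 + 1) / (108 + 2) = 434/110 = 217/55.

217/55


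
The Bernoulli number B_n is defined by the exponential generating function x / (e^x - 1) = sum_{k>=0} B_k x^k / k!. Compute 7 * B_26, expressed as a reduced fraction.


Bernoulli numbers can also be computed recursively via B_0 = 1 and sum_{j=0}^{m} C(m+1, j) B_j = 0 for m >= 1. Odd-index Bernoulli numbers vanish for k >= 3.
Computing B_26 = 8553103/6, so 7 * B_26 = 7 * 8553103/6 = 59871721/6.

59871721/6


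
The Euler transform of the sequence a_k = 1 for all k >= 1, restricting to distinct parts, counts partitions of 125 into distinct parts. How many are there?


Partitions of 125 into distinct parts can be computed via generating function.
Product (1+x)(1+x^2)(1+x^3)...
The coefficient of x^125 = 3207086

3207086


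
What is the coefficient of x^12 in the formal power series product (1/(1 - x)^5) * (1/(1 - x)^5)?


Combine the factors: (1/(1 - x)^5) * (1/(1 - x)^5) = 1/(1 - x)^10.
Then use 1/(1 - x)^r = sum_{k>=0} C(k + r - 1, r - 1) x^k with r = 10 and k = 12:
C(21, 9) = 293930.

293930


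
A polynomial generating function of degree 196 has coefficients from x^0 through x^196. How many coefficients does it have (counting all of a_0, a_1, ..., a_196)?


A polynomial of degree 196 takes the form a_0 + a_1 x + ... + a_196 x^196.
The number of coefficients is 196 + 1 = 197.

197


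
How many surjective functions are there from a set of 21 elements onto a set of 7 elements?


By inclusion-exclusion on which target elements are missed, the number of surjections from an n-set onto a k-set is
surj(n, k) = sum_{j=0}^{k} (-1)^j C(k, j) (k - j)^n.
Equivalently surj(n, k) = k! * S(n, k), where S(n, k) is the Stirling number of the second kind.
For n = 21, k = 7:
S(21, 7) = 82310957214948, so
surj = 7! * 82310957214948 = 5040 * 82310957214948 = 414847224363337920.

414847224363337920


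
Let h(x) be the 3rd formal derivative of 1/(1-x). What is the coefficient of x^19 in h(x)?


Differentiating 3 times: d^3/dx^3 [1/(1-x)] = 3!/(1-x)^4.
The expansion 1/(1-x)^4 = sum_{k>=0} C(k+3, 3) x^k, so the coefficient of x^n in 3!/(1-x)^4 is 3! * C(n+3, 3).
For n = 19: 6 * C(22, 3) = 6 * 1540 = 9240

9240


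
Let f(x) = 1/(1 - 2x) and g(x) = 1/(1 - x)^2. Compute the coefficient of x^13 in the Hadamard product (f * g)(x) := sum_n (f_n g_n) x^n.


f has coefficients f_k = 2^k. For g = 1/(1 - x)^2 the coefficient is g_k = C(k + 1, 1) = k + 1. The Hadamard coefficient is (f * g)_k = 2^k * (k + 1).
For k = 13: 2^13 * 14 = 8192 * 14 = 114688.

114688


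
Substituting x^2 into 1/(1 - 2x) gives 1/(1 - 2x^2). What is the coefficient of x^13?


Since 1/(1 - 2x^2) only has even powers of x,
the coefficient of x^13 (odd) is 0.

0


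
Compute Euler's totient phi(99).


phi(n) counts integers in [1, n] coprime to n. Using the multiplicative formula phi(n) = n * prod_{p | n} (1 - 1/p):
99 = 3^2 * 11, so
phi(99) = 99 * (1 - 1/3) * (1 - 1/11) = 60.

60


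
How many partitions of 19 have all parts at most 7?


Using the generating function (1-x)^(-1)(1-x^2)^(-1)...(1-x^7)^(-1),
the coefficient of x^19 counts these restricted partitions.
Result = 300

300


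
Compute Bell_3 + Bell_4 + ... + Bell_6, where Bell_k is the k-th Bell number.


Recall Bell_k counts set partitions of a k-set (with Bell_0 = 1 by convention).
Bell_3 through Bell_6: 5, 15, 52, 203
Sum = 5 + 15 + 52 + 203 = 275.

275


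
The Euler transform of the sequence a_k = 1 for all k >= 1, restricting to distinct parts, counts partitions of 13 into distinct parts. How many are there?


Partitions of 13 into distinct parts can be computed via generating function.
Product (1+x)(1+x^2)(1+x^3)...
The coefficient of x^13 = 18

18


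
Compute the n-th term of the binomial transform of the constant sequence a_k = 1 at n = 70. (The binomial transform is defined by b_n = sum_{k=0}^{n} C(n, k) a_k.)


With a_k = 1 for all k, b_n = sum_{k=0}^{n} C(n, k) = 2^n by the binomial theorem.
For n = 70: 2^70 = 1180591620717411303424.

1180591620717411303424


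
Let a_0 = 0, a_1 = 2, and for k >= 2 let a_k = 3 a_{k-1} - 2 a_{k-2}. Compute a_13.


Iterating the recurrence forward:
a_0 = 0
a_1 = 2
a_2 = 3*2 - 2*0 = 6
a_3 = 3*6 - 2*2 = 14
a_4 = 3*14 - 2*6 = 30
a_5 = 3*30 - 2*14 = 62
a_6 = 3*62 - 2*30 = 126
a_7 = 3*126 - 2*62 = 254
a_8 = 3*254 - 2*126 = 510
a_9 = 3*510 - 2*254 = 1022
a_10 = 3*1022 - 2*510 = 2046
a_11 = 3*2046 - 2*1022 = 4094
a_12 = 3*4094 - 2*2046 = 8190
a_13 = 3*8190 - 2*4094 = 16382
So a_13 = 16382.

16382


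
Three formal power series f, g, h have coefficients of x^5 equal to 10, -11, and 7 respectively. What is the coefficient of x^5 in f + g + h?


Series addition is componentwise:
10 + -11 + 7
= 6

6


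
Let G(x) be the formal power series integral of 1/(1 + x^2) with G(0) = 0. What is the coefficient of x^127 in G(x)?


1/(1 + x^2) = sum_{j>=0} (-1)^j x^(2j). Integrating termwise with G(0) = 0:
G(x) = sum_{j>=0} (-1)^j x^(2j+1) / (2j+1) = arctan(x).
Only odd powers are nonzero. For x^127 write 127 = 2*63 + 1, giving
(-1)^63 / 127 = -1/127 = -1/127.

-1/127


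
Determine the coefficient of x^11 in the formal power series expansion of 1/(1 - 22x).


The geometric series identity gives 1/(1 - c x) = sum_{k>=0} c^k x^k, so the coefficient of x^k is c^k.
Here c = 22 and k = 11.
Computing: 22^11 = 584318301411328

584318301411328


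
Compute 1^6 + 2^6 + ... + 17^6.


This power sum has a closed form given by Faulhaber's formula
sum_{k=1}^{m} k^p = (1 / (p + 1)) * sum_{j=0}^{p} C(p + 1, j) B_j m^(p + 1 - j),
but for small m direct computation is fastest:
1 + 64 + 729 + 4096 + 15625 + 46656 + 117649 + 262144 + 531441 + 1000000 + 1771561 + 2985984 + 4826809 + 7529536 + 11390625 + 16777216 + 24137569 = 71397705.

71397705


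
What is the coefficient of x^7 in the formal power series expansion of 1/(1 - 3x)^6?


The general identity 1/(1 - c x)^r = sum_{k>=0} c^k C(k + r - 1, r - 1) x^k follows by substituting y = c x into 1/(1 - y)^r = sum_{k>=0} C(k + r - 1, r - 1) y^k.
For c = 3, r = 6, k = 7:
3^7 * C(12, 5) = 2187 * 792 = 1732104.

1732104


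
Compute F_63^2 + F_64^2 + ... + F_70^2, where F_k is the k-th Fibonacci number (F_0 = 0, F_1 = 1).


There is a standard identity sum_{k=0}^{N} F_k^2 = F_N * F_{N+1} (proved inductively from the telescoping relation F_k^2 = F_k F_{k+1} - F_{k-1} F_k). Then
sum_{k=63}^{70} F_k^2 = F_70 F_71 - F_62 F_63.
Computing: F_70 = 190392490709135, F_71 = 308061521170129, F_62 = 4052739537881, F_63 = 6557470319842.
Sum = 190392490709135 * 308061521170129 - 4052739537881 * 6557470319842 = 58626024587992075905844493613.

58626024587992075905844493613


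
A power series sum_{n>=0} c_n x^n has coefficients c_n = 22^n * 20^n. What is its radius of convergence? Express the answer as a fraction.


By the root test (Cauchy-Hadamard), the radius is R = 1 / limsup_n |c_n|^(1/n).
Here |c_n|^(1/n) = (22^n * 20^n)^(1/n) = 22 * 20 = 440 for all n.
So R = 1/440 = 1/440.

1/440


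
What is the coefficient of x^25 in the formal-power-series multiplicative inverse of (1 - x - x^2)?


Let the inverse be f(x) = sum_{k>=0} a_k x^k. From f(x) * (1 - x - x^2) = 1 and matching coefficients:
 x^0: a_0 = 1.
 x^1: a_1 - a_0 = 0, so a_1 = 1.
 x^k (k >= 2): a_k - a_{k-1} - a_{k-2} = 0, i.e. a_k = a_{k-1} + a_{k-2}.
This is the Fibonacci-type recurrence shifted so that a_0 = a_1 = 1.
Iterating: a_0=1, a_1=1, a_2=2, a_3=3, a_4=5, a_5=8, a_6=13, a_7=21, a_8=34, a_9=55, ...
a_25 = 121393.

121393


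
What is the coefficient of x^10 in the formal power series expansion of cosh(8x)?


The Maclaurin series is cosh(t) = sum_{m>=0} t^(2m) / (2m)!, so substituting t = 8x, only even powers of x are nonzero, with coefficient of x^(2m) equal to 8^(2m) / (2m)!.
For x^10 the coefficient is 8^10/10! = 1073741824/3628800 = 4194304/14175.

4194304/14175


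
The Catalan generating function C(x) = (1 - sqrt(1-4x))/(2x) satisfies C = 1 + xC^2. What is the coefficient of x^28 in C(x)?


Substituting x -> x scales the n-th coefficient by 1, so [x^28] C(x) = C_28.
C_28 = C(2*28, 28)/(29) = 7648690600760440/29 = 263747951750360.
= 263747951750360.

263747951750360


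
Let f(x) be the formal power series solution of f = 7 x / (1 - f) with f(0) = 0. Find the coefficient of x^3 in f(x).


Apply Lagrange inversion: f = 7 x * phi(f) with phi(t) = 1/(1 - t), so
[x^n] f = 7^n * (1/n) [t^(n-1)] phi(t)^n = 7^n * (1/n) [t^(n-1)] (1 - t)^(-n) = 7^n * (1/n) C(2n - 2, n - 1) = 7^n * C_{n-1}.
For n = 3: C_2 = C(4, 2) / 3 = 6/3 = 2.
With the 7^3 = 343 factor, the coefficient is 343 * 2 = 686.

686


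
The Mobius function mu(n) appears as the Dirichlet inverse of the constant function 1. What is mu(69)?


69 = 3 * 23 (all distinct primes).
mu(69) = (-1)^2 = 1

1


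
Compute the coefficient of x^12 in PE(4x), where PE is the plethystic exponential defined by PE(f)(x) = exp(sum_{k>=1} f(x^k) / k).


With f(x) = 4x, the exponent is sum_{k>=1} 4 x^k / k = 4 * (-ln(1 - x)). Exponentiating:
PE(4x) = exp(-4 ln(1 - x)) = 1/(1 - x)^4.
By the negative binomial expansion, [x^n] 1/(1 - x)^4 = C(n + 3, 3).
For n = 12: C(15, 3) = 455.

455


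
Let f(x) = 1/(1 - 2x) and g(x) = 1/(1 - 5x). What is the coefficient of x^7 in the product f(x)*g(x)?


The coefficient of x^n in f*g is the Cauchy product: sum_{k=0}^{n} a^k * b^(n-k).
With a=2, b=5, n=7:
sum_{k=0}^{7} 2^k * 5^(7-k)
= 130123

130123


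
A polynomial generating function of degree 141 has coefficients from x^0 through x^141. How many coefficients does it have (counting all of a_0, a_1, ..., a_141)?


A polynomial of degree 141 takes the form a_0 + a_1 x + ... + a_141 x^141.
The number of coefficients is 141 + 1 = 142.

142


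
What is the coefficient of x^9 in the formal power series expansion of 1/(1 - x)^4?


The expansion 1/(1 - x)^r = sum_{k>=0} C(k + r - 1, r - 1) x^k follows from the multiset / negative-binomial theorem (or from repeated differentiation of the geometric series).
For r = 4 and k = 9:
C(12, 3) = 479001600 / (6 * 362880) = 220.

220


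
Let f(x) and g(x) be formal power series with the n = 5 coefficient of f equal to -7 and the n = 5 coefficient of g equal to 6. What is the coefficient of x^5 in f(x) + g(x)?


Addition of formal power series is termwise.
The coefficient of x^5 in f + g = -7 + 6
= -1

-1


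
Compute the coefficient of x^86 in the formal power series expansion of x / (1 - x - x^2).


Let f(x) = sum_{k>=0} a_k x^k. Multiplying f(x) * (1 - x - x^2) = x and matching coefficients gives a_0 = 0, a_1 = 1, and a_k = a_{k-1} + a_{k-2} for k >= 2. These are the Fibonacci numbers F_k.
Iterating from F_0 = 0, F_1 = 1:
F_0=0, F_1=1, F_2=1, F_3=2, F_4=3, F_5=5, F_6=8, F_7=13, F_8=21, F_9=34, ...
F_86 = 420196140727489673.

420196140727489673


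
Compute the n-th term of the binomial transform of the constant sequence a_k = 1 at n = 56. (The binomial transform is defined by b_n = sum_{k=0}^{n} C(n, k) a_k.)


With a_k = 1 for all k, b_n = sum_{k=0}^{n} C(n, k) = 2^n by the binomial theorem.
For n = 56: 2^56 = 72057594037927936.

72057594037927936


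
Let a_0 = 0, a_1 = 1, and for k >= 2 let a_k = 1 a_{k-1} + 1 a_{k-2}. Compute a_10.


Iterating the recurrence forward:
a_0 = 0
a_1 = 1
a_2 = 1*1 + 1*0 = 1
a_3 = 1*1 + 1*1 = 2
a_4 = 1*2 + 1*1 = 3
a_5 = 1*3 + 1*2 = 5
a_6 = 1*5 + 1*3 = 8
a_7 = 1*8 + 1*5 = 13
a_8 = 1*13 + 1*8 = 21
a_9 = 1*21 + 1*13 = 34
a_10 = 1*34 + 1*21 = 55
So a_10 = 55.

55


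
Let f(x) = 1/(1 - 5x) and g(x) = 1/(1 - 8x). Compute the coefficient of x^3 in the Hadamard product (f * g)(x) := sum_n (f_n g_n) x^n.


f has coefficients f_k = 5^k and g has coefficients g_k = 8^k, so the Hadamard product has coefficient (f*g)_k = 5^k * 8^k = 40^k.
For k = 3: 40^3 = 64000.

64000


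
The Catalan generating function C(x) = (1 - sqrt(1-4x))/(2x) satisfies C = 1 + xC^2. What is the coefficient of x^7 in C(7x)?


Substituting x -> 7x scales the n-th coefficient by 7^n, so [x^7] C(7x) = 7^7 * C_7.
C_7 = C(2*7, 7)/(8) = 3432/8 = 429.
So 7^7 * 429 = 823543 * 429 = 353299947.

353299947


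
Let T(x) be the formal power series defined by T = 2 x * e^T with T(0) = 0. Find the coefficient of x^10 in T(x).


Apply the Lagrange inversion formula: if T = 2 x * phi(T) with phi(t) = e^t, then
[x^n] T = 2^n * (1/n) [t^(n-1)] phi(t)^n = 2^n * (1/n) [t^(n-1)] e^(n t) = 2^n * (1/n) * n^(n-1) / (n-1)! = 2^n * n^(n-1) / n!.
When c = 1 this is the Cayley count of rooted labeled trees on n vertices, divided by n!.
For n = 10: 2^10 * 10^9 / 10! = 1024 * 1000000000/3628800 = 160000000/567.

160000000/567


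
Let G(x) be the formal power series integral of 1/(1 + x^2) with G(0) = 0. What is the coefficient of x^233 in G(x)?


1/(1 + x^2) = sum_{j>=0} (-1)^j x^(2j). Integrating termwise with G(0) = 0:
G(x) = sum_{j>=0} (-1)^j x^(2j+1) / (2j+1) = arctan(x).
Only odd powers are nonzero. For x^233 write 233 = 2*116 + 1, giving
(-1)^116 / 233 = 1/233 = 1/233.

1/233


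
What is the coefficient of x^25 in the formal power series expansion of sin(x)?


The Maclaurin series is sin(t) = sum_{k>=0} (-1)^k t^(2k+1) / (2k+1)!, so substituting t = x, only odd powers of x are nonzero, with coefficient of x^(2k+1) equal to (-1)^k / (2k+1)!.
Write 25 = 2*12 + 1, giving the coefficient (-1)^12 / 25! = 1/15511210043330985984000000 = 1/15511210043330985984000000.

1/15511210043330985984000000


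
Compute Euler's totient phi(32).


phi(n) counts integers in [1, n] coprime to n. Using the multiplicative formula phi(n) = n * prod_{p | n} (1 - 1/p):
32 = 2^5, so
phi(32) = 32 * (1 - 1/2) = 16.

16


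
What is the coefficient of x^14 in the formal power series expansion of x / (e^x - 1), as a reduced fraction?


The exponential generating function for Bernoulli numbers is
x / (e^x - 1) = sum_{k>=0} B_k x^k / k!.
So the coefficient of x^14 in x / (e^x - 1) is B_14 / 14!.
Computing: B_14 = 7/6, 14! = 87178291200, giving
7/6 / 87178291200 = 1/74724249600.

1/74724249600


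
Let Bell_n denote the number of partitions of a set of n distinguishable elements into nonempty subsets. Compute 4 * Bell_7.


Bell_7 can be computed from the Bell triangle or from Dobinski's identity Bell_n = (1/e) * sum_{k>=0} k^n / k!.
Computing Bell_7 = 877.
Then 4 * 877 = 3508.

3508


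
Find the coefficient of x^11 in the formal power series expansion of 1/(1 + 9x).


Write 1/(1 + c x) = 1/(1 - (-c) x) and apply the geometric-series identity
1/(1 - y) = sum_{k>=0} y^k to get 1/(1 + c x) = sum_{k>=0} (-c)^k x^k.
So the coefficient of x^k is (-c)^k = (-1)^k * c^k.
Here c = 9 and k = 11:
(-9)^11 = -1 * 31381059609 = -31381059609

-31381059609


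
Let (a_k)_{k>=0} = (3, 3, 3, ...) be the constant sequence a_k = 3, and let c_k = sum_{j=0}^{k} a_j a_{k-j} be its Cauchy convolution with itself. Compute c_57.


Since a_j = 3 for all j >= 0, the convolution sum becomes
c_k = sum_{j=0}^{k} 3 * 3 = 9 * (k + 1).
Equivalently, the generating function of (a_k) is 3/(1 - x) and its square is 9/(1 - x)^2 = sum_{k>=0} 9(k + 1) x^k.
For k = 57: 9 * 58 = 522.

522


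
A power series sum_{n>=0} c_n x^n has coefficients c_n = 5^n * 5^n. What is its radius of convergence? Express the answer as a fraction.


By the root test (Cauchy-Hadamard), the radius is R = 1 / limsup_n |c_n|^(1/n).
Here |c_n|^(1/n) = (5^n * 5^n)^(1/n) = 5 * 5 = 25 for all n.
So R = 1/25 = 1/25.

1/25


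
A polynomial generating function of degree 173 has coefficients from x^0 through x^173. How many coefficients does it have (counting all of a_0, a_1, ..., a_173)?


A polynomial of degree 173 takes the form a_0 + a_1 x + ... + a_173 x^173.
The number of coefficients is 173 + 1 = 174.

174


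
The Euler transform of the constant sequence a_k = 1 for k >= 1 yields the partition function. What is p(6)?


The Euler transform converts the sequence a_k = 1 into the number of integer partitions.
Using the recurrence or dynamic programming:
p(6) = 11

11


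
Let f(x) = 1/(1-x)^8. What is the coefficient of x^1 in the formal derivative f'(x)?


Differentiate: d/dx [ 1/(1-x)^r ] = r / (1-x)^(r+1).
Here r = 8, so f'(x) = 8 / (1-x)^9.
The expansion of 1/(1-x)^(r+1) has coefficient of x^n equal to C(n+r, r).
So the coefficient of x^1 in f'(x) is
8 * C(9, 8) = 8 * 9 = 72

72


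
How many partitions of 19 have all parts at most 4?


Using the generating function (1-x)^(-1)(1-x^2)^(-1)...(1-x^4)^(-1),
the coefficient of x^19 counts these restricted partitions.
Result = 94

94


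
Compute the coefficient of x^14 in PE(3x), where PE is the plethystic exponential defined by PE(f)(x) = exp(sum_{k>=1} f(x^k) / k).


With f(x) = 3x, the exponent is sum_{k>=1} 3 x^k / k = 3 * (-ln(1 - x)). Exponentiating:
PE(3x) = exp(-3 ln(1 - x)) = 1/(1 - x)^3.
By the negative binomial expansion, [x^n] 1/(1 - x)^3 = C(n + 2, 2).
For n = 14: C(16, 2) = 120.

120


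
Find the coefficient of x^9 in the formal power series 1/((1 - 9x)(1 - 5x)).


By partial fractions or Cauchy convolution:
The coefficient equals sum_{k=0}^{9} 9^k * 5^(9-k).
= 869254694

869254694


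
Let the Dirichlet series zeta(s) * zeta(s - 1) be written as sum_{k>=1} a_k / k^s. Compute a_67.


Convolution gives a_k = sum_{d | k} d * 1 = sum_{d | k} d = sigma(k), the sum of positive divisors of k.
For k = 67, the divisors are 1, 67, so
sigma(67) = 1 + 67 = 68.

68


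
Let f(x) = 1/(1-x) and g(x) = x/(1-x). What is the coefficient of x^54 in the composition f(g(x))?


First simplify the composition: f(g(x)) = 1/(1 - x/(1-x)) = (1-x)/((1-x) - x) = (1-x)/(1-2x).
Now extract the coefficient. Write (1-x)/(1-2x) = 1/(1-2x) - x/(1-2x).
The coefficient of x^n in 1/(1-2x) is 2^n, and in x/(1-2x) is 2^(n-1) (for n >= 1).
So the coefficient of x^54 is 2^54 - 2^53 = 18014398509481984 - 9007199254740992 = 9007199254740992.

9007199254740992


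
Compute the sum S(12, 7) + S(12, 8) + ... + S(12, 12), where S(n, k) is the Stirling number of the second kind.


By definition, S(n, k) counts partitions of an n-set into exactly k nonempty blocks.
Computing row n = 12 for k = 7..12:
S(12, k): 627396, 159027, 22275, 1705, 66, 1
Sum = 810470.

810470


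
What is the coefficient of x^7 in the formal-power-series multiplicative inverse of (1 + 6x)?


The inverse is 1/(1 + 6x). Apply the geometric identity 1/(1 - y) = sum_{k>=0} y^k with y = -6x:
1/(1 + 6x) = sum_{k>=0} (-6)^k x^k.
So the coefficient of x^7 is (-6)^7 = -279936.

-279936


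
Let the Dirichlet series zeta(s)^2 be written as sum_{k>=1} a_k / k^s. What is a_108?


The Dirichlet convolution of the constant function 1 with itself gives (1 * 1)(k) = sum_{d | k} 1 = d(k), the number of positive divisors of k.
Since zeta(s) = sum_{k>=1} 1/k^s, we have zeta(s)^2 = sum_{k>=1} d(k)/k^s, so a_k = d(k).
For k = 108: the divisors are 1, 2, 3, 4, 6, 9, 12, 18, 27, 36, 54, 108.
Count = 12.

12


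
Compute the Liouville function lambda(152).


The Liouville function is lambda(k) = (-1)^Omega(k), where Omega(k) counts the prime factors of k with multiplicity.
Factoring: 152 = 2 * 2 * 2 * 19, so Omega(152) = 4.
lambda(152) = (-1)^4 = 1.

1


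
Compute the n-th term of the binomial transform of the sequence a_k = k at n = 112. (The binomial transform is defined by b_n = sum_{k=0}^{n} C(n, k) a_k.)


With a_k = k, b_n = sum_{k=0}^{n} C(n, k) k. Using k * C(n, k) = n * C(n-1, k-1) gives b_n = n * sum_{k>=1} C(n-1, k-1) = n * 2^(n-1).
For n = 112: 112 * 2^111 = 112 * 2596148429267413814265248164610048 = 290768624077950347197707794436325376.

290768624077950347197707794436325376


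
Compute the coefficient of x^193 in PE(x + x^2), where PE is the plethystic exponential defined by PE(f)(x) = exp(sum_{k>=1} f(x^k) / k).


With f(x) = x + x^2, the exponent is sum_{k>=1} (x^k + x^(2k)) / k = -ln(1 - x) - ln(1 - x^2). Exponentiating:
PE(x + x^2) = 1 / ((1 - x)(1 - x^2)).
This is the generating function for partitions of n into parts of size 1 or 2. The number of 2's can be any j in 0..96, and the rest are 1's, so
[x^193] = floor(193/2) + 1 = 97.

97


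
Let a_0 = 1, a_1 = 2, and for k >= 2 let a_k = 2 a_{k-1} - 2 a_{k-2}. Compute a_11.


Iterating the recurrence forward:
a_0 = 1
a_1 = 2
a_2 = 2*2 - 2*1 = 2
a_3 = 2*2 - 2*2 = 0
a_4 = 2*0 - 2*2 = -4
a_5 = 2*-4 - 2*0 = -8
a_6 = 2*-8 - 2*-4 = -8
a_7 = 2*-8 - 2*-8 = 0
a_8 = 2*0 - 2*-8 = 16
a_9 = 2*16 - 2*0 = 32
a_10 = 2*32 - 2*16 = 32
a_11 = 2*32 - 2*32 = 0
So a_11 = 0.

0


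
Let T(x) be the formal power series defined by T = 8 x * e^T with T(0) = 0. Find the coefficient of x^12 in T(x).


Apply the Lagrange inversion formula: if T = 8 x * phi(T) with phi(t) = e^t, then
[x^n] T = 8^n * (1/n) [t^(n-1)] phi(t)^n = 8^n * (1/n) [t^(n-1)] e^(n t) = 8^n * (1/n) * n^(n-1) / (n-1)! = 8^n * n^(n-1) / n!.
When c = 1 this is the Cayley count of rooted labeled trees on n vertices, divided by n!.
For n = 12: 8^12 * 12^11 / 12! = 68719476736 * 743008370688/479001600 = 205195258022068224/1925.

205195258022068224/1925


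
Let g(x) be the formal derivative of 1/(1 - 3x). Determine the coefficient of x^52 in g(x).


Differentiate termwise: d/dx sum_{k>=0} 3^k x^k = sum_{k>=1} k 3^k x^(k-1) = sum_{j>=0} (j+1) 3^(j+1) x^j.
Equivalently, d/dx [1/(1 - 3x)] = 3/(1 - 3x)^2.
For j = 52: 53 * 3^53 = 53 * 19383245667680019896796723 = 1027312020387041054530226319.

1027312020387041054530226319


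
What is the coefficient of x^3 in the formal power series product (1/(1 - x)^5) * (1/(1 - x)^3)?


Combine the factors: (1/(1 - x)^5) * (1/(1 - x)^3) = 1/(1 - x)^8.
Then use 1/(1 - x)^r = sum_{k>=0} C(k + r - 1, r - 1) x^k with r = 8 and k = 3:
C(10, 7) = 120.

120


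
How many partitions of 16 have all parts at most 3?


Using the generating function (1-x)^(-1)(1-x^2)^(-1)(1-x^3)^(-1),
the coefficient of x^16 counts these restricted partitions.
Result = 30

30


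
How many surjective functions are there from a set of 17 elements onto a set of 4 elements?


By inclusion-exclusion on which target elements are missed, the number of surjections from an n-set onto a k-set is
surj(n, k) = sum_{j=0}^{k} (-1)^j C(k, j) (k - j)^n.
Equivalently surj(n, k) = k! * S(n, k), where S(n, k) is the Stirling number of the second kind.
For n = 17, k = 4:
S(17, 4) = 694337290, so
surj = 4! * 694337290 = 24 * 694337290 = 16664094960.

16664094960


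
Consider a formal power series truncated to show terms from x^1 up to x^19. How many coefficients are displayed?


From x^1 to x^19 inclusive, the count is 19 - 1 + 1 = 19.

19


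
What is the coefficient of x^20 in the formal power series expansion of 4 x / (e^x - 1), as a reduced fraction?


The exponential generating function for Bernoulli numbers is
x / (e^x - 1) = sum_{k>=0} B_k x^k / k!.
So the coefficient of x^20 in 4 x / (e^x - 1) is 4 B_20 / 20!.
Computing: B_20 = -174611/330, 20! = 2432902008176640000, giving
4 * -174611/330 / 2432902008176640000 = -174611/200714415674572800000.

-174611/200714415674572800000


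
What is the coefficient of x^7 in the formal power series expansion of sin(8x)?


The Maclaurin series is sin(t) = sum_{k>=0} (-1)^k t^(2k+1) / (2k+1)!, so substituting t = 8x, only odd powers of x are nonzero, with coefficient of x^(2k+1) equal to (-1)^k 8^(2k+1) / (2k+1)!.
Write 7 = 2*3 + 1, giving the coefficient (-1)^3 * 8^7 / 7! = -2097152/5040 = -131072/315.

-131072/315


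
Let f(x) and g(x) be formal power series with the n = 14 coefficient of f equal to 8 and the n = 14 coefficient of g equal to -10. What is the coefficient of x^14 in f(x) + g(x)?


Addition of formal power series is termwise.
The coefficient of x^14 in f + g = 8 + -10
= -2

-2


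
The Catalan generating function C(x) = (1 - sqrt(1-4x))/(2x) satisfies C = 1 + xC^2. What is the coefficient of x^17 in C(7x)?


Substituting x -> 7x scales the n-th coefficient by 7^n, so [x^17] C(7x) = 7^17 * C_17.
C_17 = C(2*17, 17)/(18) = 2333606220/18 = 129644790.
So 7^17 * 129644790 = 232630513987207 * 129644790 = 30159334133463514201530.

30159334133463514201530


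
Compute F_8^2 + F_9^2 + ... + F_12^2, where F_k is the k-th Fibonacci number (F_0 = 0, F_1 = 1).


There is a standard identity sum_{k=0}^{N} F_k^2 = F_N * F_{N+1} (proved inductively from the telescoping relation F_k^2 = F_k F_{k+1} - F_{k-1} F_k). Then
sum_{k=8}^{12} F_k^2 = F_12 F_13 - F_7 F_8.
Computing: F_12 = 144, F_13 = 233, F_7 = 13, F_8 = 21.
Sum = 144 * 233 - 13 * 21 = 33279.

33279


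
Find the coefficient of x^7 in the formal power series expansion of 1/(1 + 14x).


Write 1/(1 + c x) = 1/(1 - (-c) x) and apply the geometric-series identity
1/(1 - y) = sum_{k>=0} y^k to get 1/(1 + c x) = sum_{k>=0} (-c)^k x^k.
So the coefficient of x^k is (-c)^k = (-1)^k * c^k.
Here c = 14 and k = 7:
(-14)^7 = -1 * 105413504 = -105413504

-105413504


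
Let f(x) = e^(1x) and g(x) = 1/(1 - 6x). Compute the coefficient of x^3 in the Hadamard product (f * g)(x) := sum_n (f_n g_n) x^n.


Expanding: f_k = 1^k/k! (from e^(1x)) and g_k = 6^k (from 1/(1 - 6x)). So the Hadamard coefficient (f * g)_k = 1^k 6^k / k! = (6)^k / k!.
For k = 3: 6^3/3! = 216/6 = 36.

36
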